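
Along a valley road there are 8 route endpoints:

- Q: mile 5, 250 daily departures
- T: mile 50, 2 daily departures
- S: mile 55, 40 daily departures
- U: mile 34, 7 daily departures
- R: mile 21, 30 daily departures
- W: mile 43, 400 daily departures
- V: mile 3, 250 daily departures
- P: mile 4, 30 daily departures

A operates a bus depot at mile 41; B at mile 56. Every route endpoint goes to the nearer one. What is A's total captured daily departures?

The indifferent point is the midpoint (41+56)/2 = 48.5; route endpoints left of it (closer to A at 41) go to A, those right go to B.
  V at 3 (w=250) → A
  P at 4 (w=30) → A
  Q at 5 (w=250) → A
  R at 21 (w=30) → A
  U at 34 (w=7) → A
  W at 43 (w=400) → A
  T at 50 (w=2) → B
  S at 55 (w=40) → B
A captures 967; B captures 42.

967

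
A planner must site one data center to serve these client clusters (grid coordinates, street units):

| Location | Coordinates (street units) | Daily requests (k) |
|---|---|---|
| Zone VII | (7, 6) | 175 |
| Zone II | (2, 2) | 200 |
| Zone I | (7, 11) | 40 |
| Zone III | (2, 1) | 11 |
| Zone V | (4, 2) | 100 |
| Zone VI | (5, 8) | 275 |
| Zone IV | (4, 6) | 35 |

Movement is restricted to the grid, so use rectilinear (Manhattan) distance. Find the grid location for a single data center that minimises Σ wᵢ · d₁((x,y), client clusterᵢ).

Manhattan distance separates: Σwᵢ(|x−xᵢ|+|y−yᵢ|) = Σwᵢ|x−xᵢ| + Σwᵢ|y−yᵢ|, so x and y are optimised independently as 1-D weighted medians.
Total weight W = 836; half = 418.
x-coordinate, sorted with cumulative weight:
  x=2 (Zone II, w=200) cum 200
  x=2 (Zone III, w=11) cum 211
  x=4 (Zone V, w=100) cum 311
  x=4 (Zone IV, w=35) cum 346
  x=5 (Zone VI, w=275) cum 621  ← median
  x=7 (Zone VII, w=175) cum 796
  x=7 (Zone I, w=40) cum 836
⇒ x* = 5
y-coordinate, sorted with cumulative weight:
  y=1 (Zone III, w=11) cum 11
  y=2 (Zone II, w=200) cum 211
  y=2 (Zone V, w=100) cum 311
  y=6 (Zone VII, w=175) cum 486  ← median
  y=6 (Zone IV, w=35) cum 521
  y=8 (Zone VI, w=275) cum 796
  y=11 (Zone I, w=40) cum 836
⇒ y* = 6

(5, 6)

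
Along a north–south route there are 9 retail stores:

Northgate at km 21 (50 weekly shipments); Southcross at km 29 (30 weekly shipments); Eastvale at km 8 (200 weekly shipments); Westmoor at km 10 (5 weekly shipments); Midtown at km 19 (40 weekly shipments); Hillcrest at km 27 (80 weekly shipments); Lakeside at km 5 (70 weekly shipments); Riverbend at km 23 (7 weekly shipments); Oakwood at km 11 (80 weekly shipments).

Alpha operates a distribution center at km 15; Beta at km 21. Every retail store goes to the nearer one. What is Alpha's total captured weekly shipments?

The indifferent point is the midpoint (15+21)/2 = 18; retail stores left of it (closer to Alpha at 15) go to Alpha, those right go to Beta.
  Lakeside at 5 (w=70) → Alpha
  Eastvale at 8 (w=200) → Alpha
  Westmoor at 10 (w=5) → Alpha
  Oakwood at 11 (w=80) → Alpha
  Midtown at 19 (w=40) → Beta
  Northgate at 21 (w=50) → Beta
  Riverbend at 23 (w=7) → Beta
  Hillcrest at 27 (w=80) → Beta
  Southcross at 29 (w=30) → Beta
Alpha captures 355; Beta captures 207.

355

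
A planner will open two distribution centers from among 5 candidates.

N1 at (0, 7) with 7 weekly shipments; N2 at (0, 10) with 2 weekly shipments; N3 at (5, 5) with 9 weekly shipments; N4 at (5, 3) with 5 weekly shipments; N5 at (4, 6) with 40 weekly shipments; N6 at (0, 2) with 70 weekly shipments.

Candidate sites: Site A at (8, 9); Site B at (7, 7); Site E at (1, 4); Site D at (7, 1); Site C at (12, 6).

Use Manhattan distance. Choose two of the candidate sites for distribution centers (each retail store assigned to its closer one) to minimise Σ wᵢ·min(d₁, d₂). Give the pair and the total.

{Site B, Site E}, total 473

Evaluate every pair (each demand assigned to the nearer of the two):
  {Site B, Site E}: total = 473
  {Site E, Site D}: total = 517
  {Site A, Site E}: total = 522
  {Site E, Site C}: total = 522
  {Site B, Site D}: total = 845
  {Site A, Site D}: total = 1002
  {Site D, Site C}: total = 1077
  {Site A, Site B}: total = 1133
  {Site B, Site C}: total = 1135
  {Site A, Site C}: total = 1526
Best pair: {Site B, Site E} with total 473.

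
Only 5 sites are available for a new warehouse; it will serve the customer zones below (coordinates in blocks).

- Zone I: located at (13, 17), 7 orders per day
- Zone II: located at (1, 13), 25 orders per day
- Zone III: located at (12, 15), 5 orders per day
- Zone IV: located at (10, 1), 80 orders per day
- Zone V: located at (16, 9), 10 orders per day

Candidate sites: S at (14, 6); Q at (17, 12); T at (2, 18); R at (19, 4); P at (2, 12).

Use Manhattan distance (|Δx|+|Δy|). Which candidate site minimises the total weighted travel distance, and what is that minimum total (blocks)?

Total weighted distance at each candidate:
  S (14, 6): total = 1409
  Q (17, 12): total = 2008
  T (2, 18): total = 2529
  R (19, 4): total = 1938
  P (2, 12): total = 1917
Minimum is at S with total 1409 blocks.

S, total 1409 blocks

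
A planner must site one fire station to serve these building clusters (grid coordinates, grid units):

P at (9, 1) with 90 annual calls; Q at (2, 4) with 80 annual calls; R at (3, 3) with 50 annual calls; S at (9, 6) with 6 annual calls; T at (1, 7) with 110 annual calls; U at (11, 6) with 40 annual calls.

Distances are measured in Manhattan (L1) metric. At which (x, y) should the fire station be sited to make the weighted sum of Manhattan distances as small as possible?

(2, 4)

Manhattan distance separates: Σwᵢ(|x−xᵢ|+|y−yᵢ|) = Σwᵢ|x−xᵢ| + Σwᵢ|y−yᵢ|, so x and y are optimised independently as 1-D weighted medians.
Total weight W = 376; half = 188.
x-coordinate, sorted with cumulative weight:
  x=1 (T, w=110) cum 110
  x=2 (Q, w=80) cum 190  ← median
  x=3 (R, w=50) cum 240
  x=9 (P, w=90) cum 330
  x=9 (S, w=6) cum 336
  x=11 (U, w=40) cum 376
⇒ x* = 2
y-coordinate, sorted with cumulative weight:
  y=1 (P, w=90) cum 90
  y=3 (R, w=50) cum 140
  y=4 (Q, w=80) cum 220  ← median
  y=6 (S, w=6) cum 226
  y=6 (U, w=40) cum 266
  y=7 (T, w=110) cum 376
⇒ y* = 4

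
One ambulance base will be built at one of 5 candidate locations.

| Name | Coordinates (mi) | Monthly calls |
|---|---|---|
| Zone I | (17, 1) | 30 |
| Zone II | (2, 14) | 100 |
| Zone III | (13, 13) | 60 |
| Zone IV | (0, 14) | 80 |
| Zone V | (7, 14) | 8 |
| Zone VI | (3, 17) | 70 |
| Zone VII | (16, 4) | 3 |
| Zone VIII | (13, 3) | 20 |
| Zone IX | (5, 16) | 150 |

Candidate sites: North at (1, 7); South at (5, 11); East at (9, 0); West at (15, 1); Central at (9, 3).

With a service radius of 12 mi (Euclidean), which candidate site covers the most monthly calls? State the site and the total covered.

South, covering 488

Coverage radius r = 12 mi; a point is covered iff (Δx)²+(Δy)² ≤ 12² = 144.
  North (1, 7): covers {Zone II, Zone IV, Zone V, Zone VI, Zone IX} → 408
  South (5, 11): covers {Zone II, Zone III, Zone IV, Zone V, Zone VI, Zone VIII, Zone IX} → 488
  East (9, 0): covers {Zone I, Zone VII, Zone VIII} → 53
  West (15, 1): covers {Zone I, Zone VII, Zone VIII} → 53
  Central (9, 3): covers {Zone I, Zone III, Zone V, Zone VII, Zone VIII} → 121
Maximum coverage at South: 488 monthly calls.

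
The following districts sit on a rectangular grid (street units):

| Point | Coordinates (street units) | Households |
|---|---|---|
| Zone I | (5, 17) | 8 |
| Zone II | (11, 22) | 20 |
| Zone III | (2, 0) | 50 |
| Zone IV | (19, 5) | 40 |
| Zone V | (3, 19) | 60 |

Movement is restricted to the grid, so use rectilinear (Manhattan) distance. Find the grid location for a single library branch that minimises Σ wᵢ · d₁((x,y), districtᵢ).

(3, 5)

Manhattan distance separates: Σwᵢ(|x−xᵢ|+|y−yᵢ|) = Σwᵢ|x−xᵢ| + Σwᵢ|y−yᵢ|, so x and y are optimised independently as 1-D weighted medians.
Total weight W = 178; half = 89.
x-coordinate, sorted with cumulative weight:
  x=2 (Zone III, w=50) cum 50
  x=3 (Zone V, w=60) cum 110  ← median
  x=5 (Zone I, w=8) cum 118
  x=11 (Zone II, w=20) cum 138
  x=19 (Zone IV, w=40) cum 178
⇒ x* = 3
y-coordinate, sorted with cumulative weight:
  y=0 (Zone III, w=50) cum 50
  y=5 (Zone IV, w=40) cum 90  ← median
  y=17 (Zone I, w=8) cum 98
  y=19 (Zone V, w=60) cum 158
  y=22 (Zone II, w=20) cum 178
⇒ y* = 5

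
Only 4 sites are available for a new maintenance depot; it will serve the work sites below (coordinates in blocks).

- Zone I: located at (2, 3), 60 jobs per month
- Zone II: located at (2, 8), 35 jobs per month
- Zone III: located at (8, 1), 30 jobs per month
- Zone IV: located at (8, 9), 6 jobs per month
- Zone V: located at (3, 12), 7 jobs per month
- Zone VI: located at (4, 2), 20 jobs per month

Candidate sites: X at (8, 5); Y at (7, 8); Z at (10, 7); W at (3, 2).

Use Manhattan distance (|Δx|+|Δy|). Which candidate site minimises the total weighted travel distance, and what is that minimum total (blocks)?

W, total 707 blocks

Total weighted distance at each candidate:
  X (8, 5): total = 1163
  Y (7, 8): total = 1263
  Z (10, 7): total = 1603
  W (3, 2): total = 707
Minimum is at W with total 707 blocks.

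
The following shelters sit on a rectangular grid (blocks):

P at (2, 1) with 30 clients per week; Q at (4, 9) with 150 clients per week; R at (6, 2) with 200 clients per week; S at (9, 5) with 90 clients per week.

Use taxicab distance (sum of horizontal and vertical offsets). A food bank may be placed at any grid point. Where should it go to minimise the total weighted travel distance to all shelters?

(6, 5)

Manhattan distance separates: Σwᵢ(|x−xᵢ|+|y−yᵢ|) = Σwᵢ|x−xᵢ| + Σwᵢ|y−yᵢ|, so x and y are optimised independently as 1-D weighted medians.
Total weight W = 470; half = 235.
x-coordinate, sorted with cumulative weight:
  x=2 (P, w=30) cum 30
  x=4 (Q, w=150) cum 180
  x=6 (R, w=200) cum 380  ← median
  x=9 (S, w=90) cum 470
⇒ x* = 6
y-coordinate, sorted with cumulative weight:
  y=1 (P, w=30) cum 30
  y=2 (R, w=200) cum 230
  y=5 (S, w=90) cum 320  ← median
  y=9 (Q, w=150) cum 470
⇒ y* = 5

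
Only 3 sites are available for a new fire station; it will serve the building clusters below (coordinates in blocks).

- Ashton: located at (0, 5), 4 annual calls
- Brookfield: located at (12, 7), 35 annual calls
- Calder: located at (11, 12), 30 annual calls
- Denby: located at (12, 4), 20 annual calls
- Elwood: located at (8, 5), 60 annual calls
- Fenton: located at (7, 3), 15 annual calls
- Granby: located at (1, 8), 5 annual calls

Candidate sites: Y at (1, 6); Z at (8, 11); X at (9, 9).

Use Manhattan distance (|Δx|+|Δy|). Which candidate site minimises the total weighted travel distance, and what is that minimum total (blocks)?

X, total 1002 blocks

Total weighted distance at each candidate:
  Y (1, 6): total = 1793
  Z (8, 11): total = 1221
  X (9, 9): total = 1002
Minimum is at X with total 1002 blocks.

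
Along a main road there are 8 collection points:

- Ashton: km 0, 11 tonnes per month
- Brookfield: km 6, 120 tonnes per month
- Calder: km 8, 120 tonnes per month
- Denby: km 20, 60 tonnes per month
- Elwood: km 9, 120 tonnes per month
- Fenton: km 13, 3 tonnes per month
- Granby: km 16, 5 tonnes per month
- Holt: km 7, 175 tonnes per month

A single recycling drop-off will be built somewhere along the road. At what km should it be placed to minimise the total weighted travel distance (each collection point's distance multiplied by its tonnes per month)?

x = 8

For a sum of weighted absolute distances on a line, the optimum is the weighted median (not the mean). Total weight W = 614; half-weight = 307.
Sort by position and accumulate weight:
  km 0 (Ashton, w=11) → cum 11
  km 6 (Brookfield, w=120) → cum 131
  km 7 (Holt, w=175) → cum 306
  km 8 (Calder, w=120) → cum 426  ≥ 307 → median here
  km 9 (Elwood, w=120) → cum 546
  km 13 (Fenton, w=3) → cum 549
  km 16 (Granby, w=5) → cum 554
  km 20 (Denby, w=60) → cum 614
Optimal location: km 8.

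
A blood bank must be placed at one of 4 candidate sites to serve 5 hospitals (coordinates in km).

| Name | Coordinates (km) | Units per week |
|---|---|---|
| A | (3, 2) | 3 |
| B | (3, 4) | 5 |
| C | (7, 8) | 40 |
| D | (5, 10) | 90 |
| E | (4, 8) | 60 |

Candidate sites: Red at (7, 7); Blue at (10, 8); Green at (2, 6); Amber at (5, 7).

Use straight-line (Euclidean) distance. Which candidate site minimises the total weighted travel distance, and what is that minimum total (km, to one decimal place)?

Total weighted distance at each candidate:
  Red (7, 7): total = 598.4
  Blue (10, 8): total = 1032.6
  Green (2, 6): total = 858.7
  Amber (5, 7): total = 478.5
Minimum is at Amber with total 478.5 km.

Amber, total 478.5 km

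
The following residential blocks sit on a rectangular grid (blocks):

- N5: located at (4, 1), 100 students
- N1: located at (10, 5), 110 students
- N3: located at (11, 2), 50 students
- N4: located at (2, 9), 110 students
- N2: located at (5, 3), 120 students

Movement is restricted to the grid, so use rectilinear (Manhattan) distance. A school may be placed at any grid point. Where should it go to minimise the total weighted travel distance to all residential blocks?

Manhattan distance separates: Σwᵢ(|x−xᵢ|+|y−yᵢ|) = Σwᵢ|x−xᵢ| + Σwᵢ|y−yᵢ|, so x and y are optimised independently as 1-D weighted medians.
Total weight W = 490; half = 245.
x-coordinate, sorted with cumulative weight:
  x=2 (N4, w=110) cum 110
  x=4 (N5, w=100) cum 210
  x=5 (N2, w=120) cum 330  ← median
  x=10 (N1, w=110) cum 440
  x=11 (N3, w=50) cum 490
⇒ x* = 5
y-coordinate, sorted with cumulative weight:
  y=1 (N5, w=100) cum 100
  y=2 (N3, w=50) cum 150
  y=3 (N2, w=120) cum 270  ← median
  y=5 (N1, w=110) cum 380
  y=9 (N4, w=110) cum 490
⇒ y* = 3

(5, 3)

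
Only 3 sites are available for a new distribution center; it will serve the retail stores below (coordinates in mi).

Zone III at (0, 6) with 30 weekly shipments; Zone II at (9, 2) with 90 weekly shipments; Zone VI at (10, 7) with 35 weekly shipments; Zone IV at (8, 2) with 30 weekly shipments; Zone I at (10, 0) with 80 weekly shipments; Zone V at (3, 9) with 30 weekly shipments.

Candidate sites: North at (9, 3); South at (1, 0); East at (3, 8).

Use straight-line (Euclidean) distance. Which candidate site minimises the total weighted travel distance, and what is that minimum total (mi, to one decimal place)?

North, total 1068.9 mi

Total weighted distance at each candidate:
  North (9, 3): total = 1068.9
  South (1, 0): total = 2538.7
  East (3, 8): total = 2234.0
Minimum is at North with total 1068.9 mi.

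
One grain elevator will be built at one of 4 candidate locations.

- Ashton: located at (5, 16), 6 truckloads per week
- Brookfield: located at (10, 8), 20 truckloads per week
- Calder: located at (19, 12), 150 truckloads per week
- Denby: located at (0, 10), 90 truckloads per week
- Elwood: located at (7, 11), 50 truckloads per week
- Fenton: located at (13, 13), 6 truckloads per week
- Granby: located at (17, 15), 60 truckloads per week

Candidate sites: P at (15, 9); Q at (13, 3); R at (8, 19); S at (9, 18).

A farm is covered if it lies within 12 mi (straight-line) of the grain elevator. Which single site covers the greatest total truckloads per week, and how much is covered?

S, covering 292

Coverage radius r = 12 mi; a point is covered iff (Δx)²+(Δy)² ≤ 12² = 144.
  P (15, 9): covers {Brookfield, Calder, Elwood, Fenton, Granby} → 286
  Q (13, 3): covers {Brookfield, Calder, Elwood, Fenton} → 226
  R (8, 19): covers {Ashton, Brookfield, Elwood, Fenton, Granby} → 142
  S (9, 18): covers {Ashton, Brookfield, Calder, Elwood, Fenton, Granby} → 292
Maximum coverage at S: 292 truckloads per week.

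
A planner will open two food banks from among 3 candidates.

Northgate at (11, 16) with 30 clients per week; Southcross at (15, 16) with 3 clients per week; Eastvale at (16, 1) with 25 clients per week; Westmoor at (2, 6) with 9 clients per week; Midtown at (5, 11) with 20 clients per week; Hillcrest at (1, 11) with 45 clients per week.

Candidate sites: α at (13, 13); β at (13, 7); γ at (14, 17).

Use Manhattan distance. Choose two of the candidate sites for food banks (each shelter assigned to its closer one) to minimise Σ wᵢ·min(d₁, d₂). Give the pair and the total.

Evaluate every pair (each demand assigned to the nearer of the two):
  {α, β}: total = 1328
  {β, γ}: total = 1419
  {α, γ}: total = 1493
Best pair: {α, β} with total 1328.

{α, β}, total 1328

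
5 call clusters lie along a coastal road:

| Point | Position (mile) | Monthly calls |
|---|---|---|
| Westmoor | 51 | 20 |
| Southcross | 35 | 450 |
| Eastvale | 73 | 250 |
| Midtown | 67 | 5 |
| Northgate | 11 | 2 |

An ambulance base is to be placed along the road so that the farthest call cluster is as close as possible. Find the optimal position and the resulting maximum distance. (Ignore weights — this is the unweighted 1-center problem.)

location 42, max distance 31

The 1-center on a line is the midpoint of the two extreme points: leftmost at 11, rightmost at 73.
Optimal location = (11 + 73)/2 = 42; maximum distance = (73 − 11)/2 = 31.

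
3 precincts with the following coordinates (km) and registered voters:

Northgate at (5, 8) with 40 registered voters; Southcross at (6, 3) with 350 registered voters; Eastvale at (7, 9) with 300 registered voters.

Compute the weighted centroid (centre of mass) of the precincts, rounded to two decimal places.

The minimiser of Σwᵢ‖p−pᵢ‖² is the weighted centroid p* = (Σwᵢpᵢ)/(Σwᵢ).
Σwᵢ = 690.
Σwᵢxᵢ = 40·5 + 350·6 + 300·7 = 4400.
Σwᵢyᵢ = 40·8 + 350·3 + 300·9 = 4070.
x* = 4400/690 = 6.38, y* = 4070/690 = 5.90.

(6.38, 5.90)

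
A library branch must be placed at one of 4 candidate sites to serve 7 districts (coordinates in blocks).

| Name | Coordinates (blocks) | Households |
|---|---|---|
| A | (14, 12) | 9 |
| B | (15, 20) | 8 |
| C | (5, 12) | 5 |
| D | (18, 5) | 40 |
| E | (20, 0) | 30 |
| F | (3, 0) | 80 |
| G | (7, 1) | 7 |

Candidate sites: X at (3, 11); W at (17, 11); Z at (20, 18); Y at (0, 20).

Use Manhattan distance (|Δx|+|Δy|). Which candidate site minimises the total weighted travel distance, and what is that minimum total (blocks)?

Total weighted distance at each candidate:
  X (3, 11): total = 2949
  W (17, 11): total = 3029
  Z (20, 18): total = 4419
  Y (0, 20): total = 4925
Minimum is at X with total 2949 blocks.

X, total 2949 blocks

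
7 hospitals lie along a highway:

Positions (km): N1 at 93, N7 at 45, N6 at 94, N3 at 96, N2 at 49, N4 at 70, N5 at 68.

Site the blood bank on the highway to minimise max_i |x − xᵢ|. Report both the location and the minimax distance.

location 70.5, max distance 25.5

The 1-center on a line is the midpoint of the two extreme points: leftmost at 45, rightmost at 96.
Optimal location = (45 + 96)/2 = 70.5; maximum distance = (96 − 45)/2 = 25.5.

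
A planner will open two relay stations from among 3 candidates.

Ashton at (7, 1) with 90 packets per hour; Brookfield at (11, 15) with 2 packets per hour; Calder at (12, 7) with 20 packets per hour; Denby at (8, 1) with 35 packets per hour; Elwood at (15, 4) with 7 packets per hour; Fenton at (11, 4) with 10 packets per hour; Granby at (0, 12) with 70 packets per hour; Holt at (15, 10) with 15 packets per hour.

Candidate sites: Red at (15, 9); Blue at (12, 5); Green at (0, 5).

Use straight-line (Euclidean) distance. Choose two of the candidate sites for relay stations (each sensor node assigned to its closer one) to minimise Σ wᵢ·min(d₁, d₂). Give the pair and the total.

{Blue, Green}, total 1448.1

Evaluate every pair (each demand assigned to the nearer of the two):
  {Blue, Green}: total = 1448.1
  {Red, Green}: total = 1729.2
  {Red, Blue}: total = 1852.4
Best pair: {Blue, Green} with total 1448.1.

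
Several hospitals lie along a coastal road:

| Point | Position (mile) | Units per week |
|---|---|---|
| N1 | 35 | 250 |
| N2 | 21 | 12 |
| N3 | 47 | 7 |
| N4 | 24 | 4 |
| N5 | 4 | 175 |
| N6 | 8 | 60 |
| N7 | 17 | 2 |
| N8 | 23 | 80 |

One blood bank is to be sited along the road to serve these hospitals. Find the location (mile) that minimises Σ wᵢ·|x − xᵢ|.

For a sum of weighted absolute distances on a line, the optimum is the weighted median (not the mean). Total weight W = 590; half-weight = 295.
Sort by position and accumulate weight:
  mile 4 (N5, w=175) → cum 175
  mile 8 (N6, w=60) → cum 235
  mile 17 (N7, w=2) → cum 237
  mile 21 (N2, w=12) → cum 249
  mile 23 (N8, w=80) → cum 329  ≥ 295 → median here
  mile 24 (N4, w=4) → cum 333
  mile 35 (N1, w=250) → cum 583
  mile 47 (N3, w=7) → cum 590
Optimal location: mile 23.

x = 23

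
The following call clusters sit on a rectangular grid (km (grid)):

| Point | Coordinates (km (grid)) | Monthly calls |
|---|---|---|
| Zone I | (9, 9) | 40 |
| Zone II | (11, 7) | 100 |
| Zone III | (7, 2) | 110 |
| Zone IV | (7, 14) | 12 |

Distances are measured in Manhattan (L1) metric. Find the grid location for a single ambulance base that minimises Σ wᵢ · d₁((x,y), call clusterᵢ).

Manhattan distance separates: Σwᵢ(|x−xᵢ|+|y−yᵢ|) = Σwᵢ|x−xᵢ| + Σwᵢ|y−yᵢ|, so x and y are optimised independently as 1-D weighted medians.
Total weight W = 262; half = 131.
x-coordinate, sorted with cumulative weight:
  x=7 (Zone III, w=110) cum 110
  x=7 (Zone IV, w=12) cum 122
  x=9 (Zone I, w=40) cum 162  ← median
  x=11 (Zone II, w=100) cum 262
⇒ x* = 9
y-coordinate, sorted with cumulative weight:
  y=2 (Zone III, w=110) cum 110
  y=7 (Zone II, w=100) cum 210  ← median
  y=9 (Zone I, w=40) cum 250
  y=14 (Zone IV, w=12) cum 262
⇒ y* = 7

(9, 7)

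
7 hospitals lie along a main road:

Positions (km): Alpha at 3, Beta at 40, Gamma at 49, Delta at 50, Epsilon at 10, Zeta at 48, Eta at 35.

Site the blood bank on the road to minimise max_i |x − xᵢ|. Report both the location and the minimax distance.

The 1-center on a line is the midpoint of the two extreme points: leftmost at 3, rightmost at 50.
Optimal location = (3 + 50)/2 = 26.5; maximum distance = (50 − 3)/2 = 23.5.

location 26.5, max distance 23.5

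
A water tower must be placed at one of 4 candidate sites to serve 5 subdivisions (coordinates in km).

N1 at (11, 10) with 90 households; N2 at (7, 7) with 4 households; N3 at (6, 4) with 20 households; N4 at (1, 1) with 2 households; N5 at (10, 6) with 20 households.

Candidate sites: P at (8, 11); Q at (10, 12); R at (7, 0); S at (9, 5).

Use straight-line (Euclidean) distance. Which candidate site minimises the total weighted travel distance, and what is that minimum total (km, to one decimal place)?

Q, total 551.9 km

Total weighted distance at each candidate:
  P (8, 11): total = 578.8
  Q (10, 12): total = 551.9
  R (7, 0): total = 1226.1
  S (9, 5): total = 605.4
Minimum is at Q with total 551.9 km.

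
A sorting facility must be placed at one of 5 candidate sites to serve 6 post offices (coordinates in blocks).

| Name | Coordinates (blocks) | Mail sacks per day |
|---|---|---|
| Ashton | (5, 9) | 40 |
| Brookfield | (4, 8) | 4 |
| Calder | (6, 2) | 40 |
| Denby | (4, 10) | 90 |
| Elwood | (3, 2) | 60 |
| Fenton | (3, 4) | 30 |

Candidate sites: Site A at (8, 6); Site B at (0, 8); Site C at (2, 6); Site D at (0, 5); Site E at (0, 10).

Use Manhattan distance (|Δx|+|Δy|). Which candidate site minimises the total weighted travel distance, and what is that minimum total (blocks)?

Site C, total 1506 blocks

Total weighted distance at each candidate:
  Site A (8, 6): total = 1974
  Site B (0, 8): total = 2026
  Site C (2, 6): total = 1506
  Site D (0, 5): total = 2038
  Site E (0, 10): total = 2114
Minimum is at Site C with total 1506 blocks.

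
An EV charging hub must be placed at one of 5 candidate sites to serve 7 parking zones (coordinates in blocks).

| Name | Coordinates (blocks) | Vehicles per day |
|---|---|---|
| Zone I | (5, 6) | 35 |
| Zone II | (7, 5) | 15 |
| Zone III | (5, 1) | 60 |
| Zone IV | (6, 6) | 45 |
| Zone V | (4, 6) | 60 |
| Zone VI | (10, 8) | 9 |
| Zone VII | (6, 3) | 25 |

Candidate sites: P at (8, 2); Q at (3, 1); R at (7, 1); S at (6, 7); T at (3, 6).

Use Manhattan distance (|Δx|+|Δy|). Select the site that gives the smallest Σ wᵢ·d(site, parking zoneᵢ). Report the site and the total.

Total weighted distance at each candidate:
  P (8, 2): total = 1442
  Q (3, 1): total = 1456
  R (7, 1): total = 1340
  S (6, 7): total = 905
  T (3, 6): total = 991
Minimum is at S with total 905 blocks.

S, total 905 blocks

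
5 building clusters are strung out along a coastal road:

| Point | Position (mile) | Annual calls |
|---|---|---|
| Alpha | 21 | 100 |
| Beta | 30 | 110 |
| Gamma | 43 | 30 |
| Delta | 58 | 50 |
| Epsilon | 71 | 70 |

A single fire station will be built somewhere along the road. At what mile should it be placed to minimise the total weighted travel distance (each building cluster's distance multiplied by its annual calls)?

For a sum of weighted absolute distances on a line, the optimum is the weighted median (not the mean). Total weight W = 360; half-weight = 180.
Sort by position and accumulate weight:
  mile 21 (Alpha, w=100) → cum 100
  mile 30 (Beta, w=110) → cum 210  ≥ 180 → median here
  mile 43 (Gamma, w=30) → cum 240
  mile 58 (Delta, w=50) → cum 290
  mile 71 (Epsilon, w=70) → cum 360
Optimal location: mile 30.

x = 30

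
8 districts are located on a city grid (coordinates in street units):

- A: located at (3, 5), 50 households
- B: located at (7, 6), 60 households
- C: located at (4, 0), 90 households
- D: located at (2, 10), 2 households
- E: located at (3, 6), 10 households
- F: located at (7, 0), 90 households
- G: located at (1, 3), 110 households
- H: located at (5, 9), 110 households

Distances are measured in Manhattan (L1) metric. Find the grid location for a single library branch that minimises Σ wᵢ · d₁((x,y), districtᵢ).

Manhattan distance separates: Σwᵢ(|x−xᵢ|+|y−yᵢ|) = Σwᵢ|x−xᵢ| + Σwᵢ|y−yᵢ|, so x and y are optimised independently as 1-D weighted medians.
Total weight W = 522; half = 261.
x-coordinate, sorted with cumulative weight:
  x=1 (G, w=110) cum 110
  x=2 (D, w=2) cum 112
  x=3 (A, w=50) cum 162
  x=3 (E, w=10) cum 172
  x=4 (C, w=90) cum 262  ← median
  x=5 (H, w=110) cum 372
  x=7 (B, w=60) cum 432
  x=7 (F, w=90) cum 522
⇒ x* = 4
y-coordinate, sorted with cumulative weight:
  y=0 (C, w=90) cum 90
  y=0 (F, w=90) cum 180
  y=3 (G, w=110) cum 290  ← median
  y=5 (A, w=50) cum 340
  y=6 (B, w=60) cum 400
  y=6 (E, w=10) cum 410
  y=9 (H, w=110) cum 520
  y=10 (D, w=2) cum 522
⇒ y* = 3

(4, 3)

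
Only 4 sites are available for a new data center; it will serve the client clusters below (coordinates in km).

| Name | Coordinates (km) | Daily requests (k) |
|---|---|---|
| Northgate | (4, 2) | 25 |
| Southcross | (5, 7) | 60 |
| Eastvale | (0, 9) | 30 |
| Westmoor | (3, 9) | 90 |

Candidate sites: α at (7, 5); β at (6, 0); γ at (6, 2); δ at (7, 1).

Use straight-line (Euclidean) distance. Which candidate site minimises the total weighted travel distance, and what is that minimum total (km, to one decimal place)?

α, total 1026.8 km

Total weighted distance at each candidate:
  α (7, 5): total = 1026.8
  β (6, 0): total = 1673.3
  γ (6, 2): total = 1317.9
  δ (7, 1): total = 1582.4
Minimum is at α with total 1026.8 km.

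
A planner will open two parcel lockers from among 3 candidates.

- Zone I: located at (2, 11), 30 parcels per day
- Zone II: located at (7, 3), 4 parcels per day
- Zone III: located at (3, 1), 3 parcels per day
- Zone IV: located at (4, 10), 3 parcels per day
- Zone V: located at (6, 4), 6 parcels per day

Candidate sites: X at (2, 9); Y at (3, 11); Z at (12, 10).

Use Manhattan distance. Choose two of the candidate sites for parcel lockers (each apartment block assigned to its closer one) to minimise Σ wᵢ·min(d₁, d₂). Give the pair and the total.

Evaluate every pair (each demand assigned to the nearer of the two):
  {X, Y}: total = 161
  {Y, Z}: total = 174
  {X, Z}: total = 194
Best pair: {X, Y} with total 161.

{X, Y}, total 161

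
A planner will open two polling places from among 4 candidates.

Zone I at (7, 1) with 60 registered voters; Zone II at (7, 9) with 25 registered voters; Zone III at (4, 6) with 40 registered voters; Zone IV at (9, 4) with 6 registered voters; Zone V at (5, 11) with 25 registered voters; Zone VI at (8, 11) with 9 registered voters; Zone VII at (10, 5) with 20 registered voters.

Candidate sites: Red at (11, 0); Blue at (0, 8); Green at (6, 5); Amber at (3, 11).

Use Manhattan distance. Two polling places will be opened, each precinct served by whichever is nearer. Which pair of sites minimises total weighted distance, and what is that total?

{Green, Amber}, total 744

Evaluate every pair (each demand assigned to the nearer of the two):
  {Green, Amber}: total = 744
  {Red, Green}: total = 896
  {Blue, Green}: total = 896
  {Red, Amber}: total = 941
  {Red, Blue}: total = 1195
  {Blue, Amber}: total = 1663
Best pair: {Green, Amber} with total 744.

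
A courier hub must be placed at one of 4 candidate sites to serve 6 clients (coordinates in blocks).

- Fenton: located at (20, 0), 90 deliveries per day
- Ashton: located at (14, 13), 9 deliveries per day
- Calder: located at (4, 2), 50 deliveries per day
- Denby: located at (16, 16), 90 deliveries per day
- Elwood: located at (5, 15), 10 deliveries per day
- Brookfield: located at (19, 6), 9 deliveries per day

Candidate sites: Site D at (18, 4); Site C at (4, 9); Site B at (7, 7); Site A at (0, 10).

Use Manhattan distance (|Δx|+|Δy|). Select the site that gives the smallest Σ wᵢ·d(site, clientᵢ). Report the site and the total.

Site D, total 2984 blocks

Total weighted distance at each candidate:
  Site D (18, 4): total = 2984
  Site C (4, 9): total = 4668
  Site B (7, 7): total = 4154
  Site A (0, 10): total = 5740
Minimum is at Site D with total 2984 blocks.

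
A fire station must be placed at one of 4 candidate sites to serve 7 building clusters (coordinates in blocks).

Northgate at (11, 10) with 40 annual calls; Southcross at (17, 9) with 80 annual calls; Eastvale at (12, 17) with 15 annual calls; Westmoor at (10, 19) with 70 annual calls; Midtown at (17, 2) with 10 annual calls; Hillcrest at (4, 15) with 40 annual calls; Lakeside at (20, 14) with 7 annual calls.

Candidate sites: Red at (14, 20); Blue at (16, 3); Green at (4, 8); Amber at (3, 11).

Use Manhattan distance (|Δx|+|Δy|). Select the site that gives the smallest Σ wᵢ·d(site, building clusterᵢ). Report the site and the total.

Red, total 2959 blocks

Total weighted distance at each candidate:
  Red (14, 20): total = 2959
  Blue (16, 3): total = 3935
  Green (4, 8): total = 3549
  Amber (3, 11): total = 3485
Minimum is at Red with total 2959 blocks.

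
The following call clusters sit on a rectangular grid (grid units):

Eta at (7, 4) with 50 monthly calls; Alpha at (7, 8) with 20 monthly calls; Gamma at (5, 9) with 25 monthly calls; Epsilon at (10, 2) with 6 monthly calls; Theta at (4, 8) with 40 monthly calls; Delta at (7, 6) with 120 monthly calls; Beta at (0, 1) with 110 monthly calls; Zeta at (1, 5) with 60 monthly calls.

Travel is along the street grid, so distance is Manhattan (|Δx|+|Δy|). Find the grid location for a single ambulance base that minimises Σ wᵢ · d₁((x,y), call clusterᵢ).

Manhattan distance separates: Σwᵢ(|x−xᵢ|+|y−yᵢ|) = Σwᵢ|x−xᵢ| + Σwᵢ|y−yᵢ|, so x and y are optimised independently as 1-D weighted medians.
Total weight W = 431; half = 215.5.
x-coordinate, sorted with cumulative weight:
  x=0 (Beta, w=110) cum 110
  x=1 (Zeta, w=60) cum 170
  x=4 (Theta, w=40) cum 210
  x=5 (Gamma, w=25) cum 235  ← median
  x=7 (Eta, w=50) cum 285
  x=7 (Alpha, w=20) cum 305
  x=7 (Delta, w=120) cum 425
  x=10 (Epsilon, w=6) cum 431
⇒ x* = 5
y-coordinate, sorted with cumulative weight:
  y=1 (Beta, w=110) cum 110
  y=2 (Epsilon, w=6) cum 116
  y=4 (Eta, w=50) cum 166
  y=5 (Zeta, w=60) cum 226  ← median
  y=6 (Delta, w=120) cum 346
  y=8 (Alpha, w=20) cum 366
  y=8 (Theta, w=40) cum 406
  y=9 (Gamma, w=25) cum 431
⇒ y* = 5

(5, 5)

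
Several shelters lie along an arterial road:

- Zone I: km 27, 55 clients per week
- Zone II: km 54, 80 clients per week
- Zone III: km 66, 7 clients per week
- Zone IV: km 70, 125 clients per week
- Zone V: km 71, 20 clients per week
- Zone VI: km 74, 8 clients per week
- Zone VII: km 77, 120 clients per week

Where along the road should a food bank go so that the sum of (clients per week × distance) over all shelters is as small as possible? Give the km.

x = 70

For a sum of weighted absolute distances on a line, the optimum is the weighted median (not the mean). Total weight W = 415; half-weight = 207.5.
Sort by position and accumulate weight:
  km 27 (Zone I, w=55) → cum 55
  km 54 (Zone II, w=80) → cum 135
  km 66 (Zone III, w=7) → cum 142
  km 70 (Zone IV, w=125) → cum 267  ≥ 207.5 → median here
  km 71 (Zone V, w=20) → cum 287
  km 74 (Zone VI, w=8) → cum 295
  km 77 (Zone VII, w=120) → cum 415
Optimal location: km 70.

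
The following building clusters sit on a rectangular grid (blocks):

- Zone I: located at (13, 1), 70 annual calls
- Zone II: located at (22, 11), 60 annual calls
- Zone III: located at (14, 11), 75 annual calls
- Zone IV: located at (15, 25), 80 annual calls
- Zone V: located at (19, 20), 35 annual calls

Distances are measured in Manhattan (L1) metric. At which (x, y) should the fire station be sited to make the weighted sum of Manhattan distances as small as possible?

Manhattan distance separates: Σwᵢ(|x−xᵢ|+|y−yᵢ|) = Σwᵢ|x−xᵢ| + Σwᵢ|y−yᵢ|, so x and y are optimised independently as 1-D weighted medians.
Total weight W = 320; half = 160.
x-coordinate, sorted with cumulative weight:
  x=13 (Zone I, w=70) cum 70
  x=14 (Zone III, w=75) cum 145
  x=15 (Zone IV, w=80) cum 225  ← median
  x=19 (Zone V, w=35) cum 260
  x=22 (Zone II, w=60) cum 320
⇒ x* = 15
y-coordinate, sorted with cumulative weight:
  y=1 (Zone I, w=70) cum 70
  y=11 (Zone II, w=60) cum 130
  y=11 (Zone III, w=75) cum 205  ← median
  y=20 (Zone V, w=35) cum 240
  y=25 (Zone IV, w=80) cum 320
⇒ y* = 11

(15, 11)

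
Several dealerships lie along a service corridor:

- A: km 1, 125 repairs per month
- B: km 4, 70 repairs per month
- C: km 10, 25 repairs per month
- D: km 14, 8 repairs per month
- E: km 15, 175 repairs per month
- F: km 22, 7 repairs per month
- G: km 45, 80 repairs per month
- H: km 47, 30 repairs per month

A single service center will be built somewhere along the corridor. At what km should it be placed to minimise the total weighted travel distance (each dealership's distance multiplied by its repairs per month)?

For a sum of weighted absolute distances on a line, the optimum is the weighted median (not the mean). Total weight W = 520; half-weight = 260.
Sort by position and accumulate weight:
  km 1 (A, w=125) → cum 125
  km 4 (B, w=70) → cum 195
  km 10 (C, w=25) → cum 220
  km 14 (D, w=8) → cum 228
  km 15 (E, w=175) → cum 403  ≥ 260 → median here
  km 22 (F, w=7) → cum 410
  km 45 (G, w=80) → cum 490
  km 47 (H, w=30) → cum 520
Optimal location: km 15.

x = 15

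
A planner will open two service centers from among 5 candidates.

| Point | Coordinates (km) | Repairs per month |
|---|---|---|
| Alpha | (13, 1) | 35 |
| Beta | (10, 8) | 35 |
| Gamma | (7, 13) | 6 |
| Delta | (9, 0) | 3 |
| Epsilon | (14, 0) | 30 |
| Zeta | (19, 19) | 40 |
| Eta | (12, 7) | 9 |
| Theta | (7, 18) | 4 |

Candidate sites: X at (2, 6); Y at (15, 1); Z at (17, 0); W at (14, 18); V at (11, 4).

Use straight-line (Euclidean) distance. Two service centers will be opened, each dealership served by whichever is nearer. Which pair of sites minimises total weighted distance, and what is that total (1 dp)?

Evaluate every pair (each demand assigned to the nearer of the two):
  {W, V}: total = 746.0
  {Y, W}: total = 775.7
  {Z, W}: total = 991.4
  {Y, V}: total = 1095.9
  {Z, V}: total = 1199.7
  {X, V}: total = 1246.0
  {X, Y}: total = 1320.8
  {Y, Z}: total = 1391.4
  {X, Z}: total = 1492.2
  {X, W}: total = 1515.7
Best pair: {W, V} with total 746.0.

{W, V}, total 746.0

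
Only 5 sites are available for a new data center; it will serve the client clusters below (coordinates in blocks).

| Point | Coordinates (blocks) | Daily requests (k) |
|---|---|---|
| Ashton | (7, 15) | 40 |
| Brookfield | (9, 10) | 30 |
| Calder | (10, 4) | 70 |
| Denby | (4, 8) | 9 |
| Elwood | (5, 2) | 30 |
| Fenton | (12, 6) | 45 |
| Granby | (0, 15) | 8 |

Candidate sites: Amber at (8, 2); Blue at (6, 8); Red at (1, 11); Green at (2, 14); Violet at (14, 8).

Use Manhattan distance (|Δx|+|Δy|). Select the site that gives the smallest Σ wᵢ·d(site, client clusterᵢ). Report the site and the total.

Total weighted distance at each candidate:
  Amber (8, 2): total = 1818
  Blue (6, 8): total = 1722
  Red (1, 11): total = 2994
  Green (2, 14): total = 3186
  Violet (14, 8): total = 2218
Minimum is at Blue with total 1722 blocks.

Blue, total 1722 blocks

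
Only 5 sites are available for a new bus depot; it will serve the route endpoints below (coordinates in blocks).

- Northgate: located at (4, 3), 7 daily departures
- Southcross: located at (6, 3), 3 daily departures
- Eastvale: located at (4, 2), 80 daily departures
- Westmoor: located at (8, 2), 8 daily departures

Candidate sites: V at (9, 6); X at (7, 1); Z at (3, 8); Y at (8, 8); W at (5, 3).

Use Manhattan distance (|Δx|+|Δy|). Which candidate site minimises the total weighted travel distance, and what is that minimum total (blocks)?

Total weighted distance at each candidate:
  V (9, 6): total = 834
  X (7, 1): total = 380
  Z (3, 8): total = 714
  Y (8, 8): total = 932
  W (5, 3): total = 202
Minimum is at W with total 202 blocks.

W, total 202 blocks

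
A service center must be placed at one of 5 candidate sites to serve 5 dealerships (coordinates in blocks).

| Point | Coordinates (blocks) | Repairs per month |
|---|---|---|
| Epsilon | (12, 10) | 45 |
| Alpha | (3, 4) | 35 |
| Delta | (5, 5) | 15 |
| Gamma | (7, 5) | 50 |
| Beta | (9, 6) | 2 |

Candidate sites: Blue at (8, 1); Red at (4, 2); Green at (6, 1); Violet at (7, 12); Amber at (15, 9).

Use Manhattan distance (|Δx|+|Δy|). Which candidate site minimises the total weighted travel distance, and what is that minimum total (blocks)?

Red, total 1203 blocks

Total weighted distance at each candidate:
  Blue (8, 1): total = 1232
  Red (4, 2): total = 1203
  Green (6, 1): total = 1226
  Violet (7, 12): total = 1236
  Amber (15, 9): total = 1603
Minimum is at Red with total 1203 blocks.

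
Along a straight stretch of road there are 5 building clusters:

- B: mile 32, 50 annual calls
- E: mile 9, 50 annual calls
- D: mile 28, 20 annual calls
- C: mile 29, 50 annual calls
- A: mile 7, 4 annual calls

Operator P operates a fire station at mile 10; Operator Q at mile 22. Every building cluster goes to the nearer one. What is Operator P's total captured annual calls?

The indifferent point is the midpoint (10+22)/2 = 16; building clusters left of it (closer to Operator P at 10) go to Operator P, those right go to Operator Q.
  A at 7 (w=4) → Operator P
  E at 9 (w=50) → Operator P
  D at 28 (w=20) → Operator Q
  C at 29 (w=50) → Operator Q
  B at 32 (w=50) → Operator Q
Operator P captures 54; Operator Q captures 120.

54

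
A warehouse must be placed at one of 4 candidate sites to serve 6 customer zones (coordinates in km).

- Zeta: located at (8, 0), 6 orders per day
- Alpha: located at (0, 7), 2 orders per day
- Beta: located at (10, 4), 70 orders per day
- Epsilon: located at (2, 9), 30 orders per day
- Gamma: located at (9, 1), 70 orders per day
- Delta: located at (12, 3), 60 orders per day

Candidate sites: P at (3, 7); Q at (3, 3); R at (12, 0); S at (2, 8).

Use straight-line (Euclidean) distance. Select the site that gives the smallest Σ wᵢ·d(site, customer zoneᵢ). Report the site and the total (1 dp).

R, total 1169.8 km

Total weighted distance at each candidate:
  P (3, 7): total = 1842.7
  Q (3, 3): total = 1705.2
  R (12, 0): total = 1169.8
  S (2, 8): total = 2084.4
Minimum is at R with total 1169.8 km.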